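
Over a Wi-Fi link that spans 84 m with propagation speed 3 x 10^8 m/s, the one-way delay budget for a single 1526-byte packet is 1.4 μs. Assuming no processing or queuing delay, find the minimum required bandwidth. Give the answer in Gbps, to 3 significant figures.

10.9 Gbps

L = 12208 bits.
Propagation delay = 84 / 300000000 = 0.28 μs.
Transmission budget = 1.4 − 0.28 = 1.12 μs.
R ≥ L / t_tx = 12208 bits / 1.12e-06 s = 10.9 Gbps.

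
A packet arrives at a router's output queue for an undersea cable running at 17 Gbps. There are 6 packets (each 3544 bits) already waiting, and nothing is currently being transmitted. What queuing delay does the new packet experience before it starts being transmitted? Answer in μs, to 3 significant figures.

Each queued packet: L/R = 3544/17000000000 = 0.208471 μs.
6 queued → 1.25082 μs.
Queuing delay = 1.25 μs.

1.25 μs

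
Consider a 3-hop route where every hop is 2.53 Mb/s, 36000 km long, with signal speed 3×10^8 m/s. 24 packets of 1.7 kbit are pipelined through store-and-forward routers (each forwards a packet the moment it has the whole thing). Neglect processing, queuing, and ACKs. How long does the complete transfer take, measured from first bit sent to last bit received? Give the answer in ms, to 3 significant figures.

Per-hop transmission t_tx = L/R = 1700/2530000 = 0.671937 ms.
Per-hop propagation t_prop = 36000000/300000000 = 120 ms.
Pipeline fill: first packet needs 3·t_tx to clear all hops; remaining 23 packets each add one t_tx.
Total = (3+24-1)·t_tx + 3·t_prop = 26·0.671937 + 3·120 = 377 ms.

377 ms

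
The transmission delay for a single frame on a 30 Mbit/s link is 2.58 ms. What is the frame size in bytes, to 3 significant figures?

L = R × t_tx = 30000000 b/s × 0.00258 s = 77400 bits.
In bytes: 77400 / 8 = 9680 bytes.

9680 bytes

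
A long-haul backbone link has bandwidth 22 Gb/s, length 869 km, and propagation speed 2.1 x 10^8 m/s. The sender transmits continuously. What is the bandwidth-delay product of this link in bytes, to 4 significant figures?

Propagation delay = 869000 / 210000000 = 0.0041381 s.
BDP = R × t_prop = 22000000000 × 0.0041381 = 91038100 bits.
In bytes: 91038100/8 = 11380000 bytes.

11380000 bytes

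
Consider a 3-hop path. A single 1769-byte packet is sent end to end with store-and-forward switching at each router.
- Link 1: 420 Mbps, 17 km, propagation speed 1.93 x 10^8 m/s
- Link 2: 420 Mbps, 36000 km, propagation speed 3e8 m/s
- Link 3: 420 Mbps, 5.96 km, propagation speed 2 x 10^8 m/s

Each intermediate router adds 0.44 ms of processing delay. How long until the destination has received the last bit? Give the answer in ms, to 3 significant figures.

L = 1769 × 8 = 14152 bits.
Transmission delay per hop = L/R = 14152/420000000 = 0.0336952 ms; 3 hops → 0.101086 ms.
Propagation delays (d/s per hop): 0.0880829, 120, 0.0298 ms; sum = 120.118 ms.
Processing at 2 router(s): 2 × 0.44 ms = 0.88 ms.
End-to-end = 121 ms.

121 ms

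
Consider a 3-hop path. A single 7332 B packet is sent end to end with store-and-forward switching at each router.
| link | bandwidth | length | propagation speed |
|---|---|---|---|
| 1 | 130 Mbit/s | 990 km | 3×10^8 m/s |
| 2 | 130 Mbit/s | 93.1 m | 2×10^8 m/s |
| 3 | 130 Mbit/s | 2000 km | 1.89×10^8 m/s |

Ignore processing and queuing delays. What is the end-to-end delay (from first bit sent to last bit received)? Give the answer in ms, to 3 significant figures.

L = 7332 × 8 = 58656 bits.
Transmission delay per hop = L/R = 58656/130000000 = 0.4512 ms; 3 hops → 1.3536 ms.
Propagation delays (d/s per hop): 3.3, 0.0004655, 10.582 ms; sum = 13.8825 ms.
End-to-end = 15.2 ms.

15.2 ms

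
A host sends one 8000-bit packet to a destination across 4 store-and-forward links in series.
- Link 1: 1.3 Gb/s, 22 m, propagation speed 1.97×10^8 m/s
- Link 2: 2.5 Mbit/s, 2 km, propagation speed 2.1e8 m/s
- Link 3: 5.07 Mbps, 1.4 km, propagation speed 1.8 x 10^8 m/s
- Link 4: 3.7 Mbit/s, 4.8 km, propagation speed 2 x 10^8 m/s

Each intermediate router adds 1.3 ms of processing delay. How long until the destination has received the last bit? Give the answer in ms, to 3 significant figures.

Transmission delays (L/R per hop): 0.00615385, 3.2, 1.57791, 2.16216 ms; sum = 6.94623 ms.
Propagation delays (d/s per hop): 0.000111675, 0.00952381, 0.00777778, 0.024 ms; sum = 0.0414133 ms.
Processing at 3 router(s): 3 × 1.3 ms = 3.9 ms.
End-to-end = 10.9 ms.

10.9 ms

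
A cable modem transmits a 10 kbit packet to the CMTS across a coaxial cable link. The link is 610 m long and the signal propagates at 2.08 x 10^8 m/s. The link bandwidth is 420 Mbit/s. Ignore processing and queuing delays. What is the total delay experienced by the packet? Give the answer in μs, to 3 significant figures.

26.7 μs

L = 10000 bits.
Transmission delay = L/R = 10000 / 420000000 = 23.8095 μs.
Propagation delay = d/s = 610 m / 208000000 m/s = 2.93269 μs.
Total = 26.7 μs.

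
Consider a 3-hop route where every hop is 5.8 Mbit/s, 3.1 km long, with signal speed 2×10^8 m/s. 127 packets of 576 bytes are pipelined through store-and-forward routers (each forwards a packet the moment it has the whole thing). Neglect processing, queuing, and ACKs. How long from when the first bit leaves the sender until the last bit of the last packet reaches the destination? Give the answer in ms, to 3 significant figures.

Per-hop transmission t_tx = L/R = 4608/5800000 = 0.794483 ms.
Per-hop propagation t_prop = 3100/200000000 = 0.0155 ms.
Pipeline fill: first packet needs 3·t_tx to clear all hops; remaining 126 packets each add one t_tx.
Total = (3+127-1)·t_tx + 3·t_prop = 129·0.794483 + 3·0.0155 = 103 ms.

103 ms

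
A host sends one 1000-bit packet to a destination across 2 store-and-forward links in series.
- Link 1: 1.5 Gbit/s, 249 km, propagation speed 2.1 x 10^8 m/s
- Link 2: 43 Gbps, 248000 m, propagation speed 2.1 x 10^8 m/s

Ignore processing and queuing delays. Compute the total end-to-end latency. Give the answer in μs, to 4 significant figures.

2367 μs

Transmission delays (L/R per hop): 0.666667, 0.0232558 μs; sum = 0.689922 μs.
Propagation delays (d/s per hop): 1185.71, 1180.95 μs; sum = 2366.67 μs.
End-to-end = 2367 μs.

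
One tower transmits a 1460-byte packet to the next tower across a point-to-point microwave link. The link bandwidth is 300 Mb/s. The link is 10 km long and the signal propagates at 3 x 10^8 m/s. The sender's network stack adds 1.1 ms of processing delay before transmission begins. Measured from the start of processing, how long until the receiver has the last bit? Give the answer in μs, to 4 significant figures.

L = 1460 × 8 = 11680 bits.
Transmission delay = L/R = 11680 / 300000000 = 38.9333 μs.
Propagation delay = d/s = 10000 m / 300000000 m/s = 33.3333 μs.
Plus processing delay 1.1 ms = 1100 μs.
Total = 1172 μs.

1172 μs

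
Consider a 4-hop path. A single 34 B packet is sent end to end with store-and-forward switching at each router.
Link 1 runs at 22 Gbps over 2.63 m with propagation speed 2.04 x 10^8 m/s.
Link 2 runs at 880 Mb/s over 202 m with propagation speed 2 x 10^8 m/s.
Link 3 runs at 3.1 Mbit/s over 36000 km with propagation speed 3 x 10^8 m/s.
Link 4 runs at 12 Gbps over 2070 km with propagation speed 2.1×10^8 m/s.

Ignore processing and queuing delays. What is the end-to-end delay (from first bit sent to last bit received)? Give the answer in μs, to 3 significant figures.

L = 34 × 8 = 272 bits.
Transmission delays (L/R per hop): 0.0123636, 0.309091, 87.7419, 0.0226667 μs; sum = 88.0861 μs.
Propagation delays (d/s per hop): 0.0128922, 1.01, 120000, 9857.14 μs; sum = 129858 μs.
End-to-end = 130000 μs.

130000 μs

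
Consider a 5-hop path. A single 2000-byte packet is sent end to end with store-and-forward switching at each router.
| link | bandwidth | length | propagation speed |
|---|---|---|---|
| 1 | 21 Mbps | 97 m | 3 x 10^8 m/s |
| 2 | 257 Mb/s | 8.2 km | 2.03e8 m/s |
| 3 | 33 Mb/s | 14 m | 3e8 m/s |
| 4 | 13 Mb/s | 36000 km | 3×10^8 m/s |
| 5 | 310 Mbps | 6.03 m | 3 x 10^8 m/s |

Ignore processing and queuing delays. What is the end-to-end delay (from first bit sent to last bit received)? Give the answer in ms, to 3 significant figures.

L = 2000 × 8 = 16000 bits.
Transmission delays (L/R per hop): 0.761905, 0.0622568, 0.484848, 1.23077, 0.0516129 ms; sum = 2.59139 ms.
Propagation delays (d/s per hop): 0.000323333, 0.0403941, 4.66667e-05, 120, 2.01e-05 ms; sum = 120.041 ms.
End-to-end = 123 ms.

123 ms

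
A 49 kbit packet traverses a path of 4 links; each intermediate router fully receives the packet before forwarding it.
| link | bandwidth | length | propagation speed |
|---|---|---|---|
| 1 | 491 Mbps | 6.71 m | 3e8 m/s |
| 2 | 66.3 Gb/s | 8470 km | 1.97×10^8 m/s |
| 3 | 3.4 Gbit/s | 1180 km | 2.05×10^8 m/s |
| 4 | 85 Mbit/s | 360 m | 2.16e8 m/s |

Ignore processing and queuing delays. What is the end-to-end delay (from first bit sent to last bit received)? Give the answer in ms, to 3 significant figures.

49.4 ms

L = 49000 bits.
Transmission delays (L/R per hop): 0.0997963, 0.000739065, 0.0144118, 0.576471 ms; sum = 0.691418 ms.
Propagation delays (d/s per hop): 2.23667e-05, 42.9949, 5.7561, 0.00166667 ms; sum = 48.7527 ms.
End-to-end = 49.4 ms.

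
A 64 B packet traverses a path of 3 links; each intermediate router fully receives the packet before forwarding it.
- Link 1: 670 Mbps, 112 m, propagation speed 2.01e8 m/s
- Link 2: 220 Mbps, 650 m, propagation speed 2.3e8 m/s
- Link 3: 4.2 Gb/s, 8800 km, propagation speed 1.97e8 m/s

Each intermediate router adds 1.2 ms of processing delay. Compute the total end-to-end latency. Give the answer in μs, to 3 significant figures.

47100 μs

L = 64 × 8 = 512 bits.
Transmission delays (L/R per hop): 0.764179, 2.32727, 0.121905 μs; sum = 3.21336 μs.
Propagation delays (d/s per hop): 0.557214, 2.82609, 44670.1 μs; sum = 44673.4 μs.
Processing at 2 router(s): 2 × 1.2 ms = 2400 μs.
End-to-end = 47100 μs.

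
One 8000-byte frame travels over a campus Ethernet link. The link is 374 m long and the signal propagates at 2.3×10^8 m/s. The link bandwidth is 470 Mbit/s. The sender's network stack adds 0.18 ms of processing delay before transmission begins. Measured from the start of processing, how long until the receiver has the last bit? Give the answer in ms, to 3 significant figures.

0.318 ms

L = 8000 × 8 = 64000 bits.
Transmission delay = L/R = 64000 / 470000000 = 0.13617 ms.
Propagation delay = d/s = 374 m / 2.3e+08 m/s = 0.00162609 ms.
Plus processing delay 0.18 ms = 0.18 ms.
Total = 0.318 ms.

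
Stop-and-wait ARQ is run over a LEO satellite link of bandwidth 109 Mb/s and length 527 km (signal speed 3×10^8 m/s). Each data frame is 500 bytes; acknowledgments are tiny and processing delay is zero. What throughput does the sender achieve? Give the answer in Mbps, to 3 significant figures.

1.13 Mbps

t_tx = L/R = 4000/109000000 = 3.66972e-05 s.
t_prop = 527000/300000000 = 0.00175667 s; RTT = 0.00351333 s.
Cycle = t_tx + RTT = 0.00355003 s.
Throughput = L / cycle = 4000 / 0.00355003 = 1.13 Mbps.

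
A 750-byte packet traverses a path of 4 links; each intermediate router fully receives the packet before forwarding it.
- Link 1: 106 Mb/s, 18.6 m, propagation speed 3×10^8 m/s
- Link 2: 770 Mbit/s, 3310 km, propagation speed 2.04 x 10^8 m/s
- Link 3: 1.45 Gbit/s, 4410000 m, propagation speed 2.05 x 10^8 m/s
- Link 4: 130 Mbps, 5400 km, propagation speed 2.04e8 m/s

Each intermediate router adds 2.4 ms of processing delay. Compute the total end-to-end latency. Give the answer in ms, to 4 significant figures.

L = 750 × 8 = 6000 bits.
Transmission delays (L/R per hop): 0.0566038, 0.00779221, 0.00413793, 0.0461538 ms; sum = 0.114688 ms.
Propagation delays (d/s per hop): 6.2e-05, 16.2255, 21.5122, 26.4706 ms; sum = 64.2083 ms.
Processing at 3 router(s): 3 × 2.4 ms = 7.2 ms.
End-to-end = 71.52 ms.

71.52 ms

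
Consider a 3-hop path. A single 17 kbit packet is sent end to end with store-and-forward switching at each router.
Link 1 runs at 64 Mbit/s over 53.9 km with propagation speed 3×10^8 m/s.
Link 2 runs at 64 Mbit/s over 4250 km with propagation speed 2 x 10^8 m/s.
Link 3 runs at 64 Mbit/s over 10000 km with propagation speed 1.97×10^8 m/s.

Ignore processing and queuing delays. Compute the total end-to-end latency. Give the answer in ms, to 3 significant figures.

73.0 ms

L = 17000 bits.
Transmission delay per hop = L/R = 17000/64000000 = 0.265625 ms; 3 hops → 0.796875 ms.
Propagation delays (d/s per hop): 0.179667, 21.25, 50.7614 ms; sum = 72.1911 ms.
End-to-end = 73.0 ms.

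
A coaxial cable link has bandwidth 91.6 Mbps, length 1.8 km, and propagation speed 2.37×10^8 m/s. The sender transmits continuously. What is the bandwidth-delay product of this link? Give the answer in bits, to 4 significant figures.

695.7 bits

Propagation delay = 1800 / 237000000 = 7.59494e-06 s.
BDP = R × t_prop = 91600000 × 7.59494e-06 = 695.696 bits.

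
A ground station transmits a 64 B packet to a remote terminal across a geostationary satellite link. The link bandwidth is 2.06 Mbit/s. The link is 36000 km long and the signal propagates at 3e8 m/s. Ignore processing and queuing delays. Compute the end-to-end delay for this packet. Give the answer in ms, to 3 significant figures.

120 ms

L = 64 × 8 = 512 bits.
Transmission delay = L/R = 512 / 2060000 = 0.248544 ms.
Propagation delay = d/s = 36000000 m / 300000000 m/s = 120 ms.
Total = 120 ms.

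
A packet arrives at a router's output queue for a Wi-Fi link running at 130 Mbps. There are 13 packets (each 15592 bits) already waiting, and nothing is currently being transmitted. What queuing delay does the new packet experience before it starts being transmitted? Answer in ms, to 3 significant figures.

1.56 ms

Each queued packet: L/R = 15592/130000000 = 0.119938 ms.
13 queued → 1.5592 ms.
Queuing delay = 1.56 ms.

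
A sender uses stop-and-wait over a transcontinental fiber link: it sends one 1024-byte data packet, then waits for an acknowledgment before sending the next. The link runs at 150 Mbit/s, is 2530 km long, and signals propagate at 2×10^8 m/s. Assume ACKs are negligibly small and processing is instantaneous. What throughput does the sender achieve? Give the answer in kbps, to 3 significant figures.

t_tx = L/R = 8192/150000000 = 5.46133e-05 s.
t_prop = 2530000/200000000 = 0.01265 s; RTT = 0.0253 s.
Cycle = t_tx + RTT = 0.0253546 s.
Throughput = L / cycle = 8192 / 0.0253546 = 323 kbps.

323 kbps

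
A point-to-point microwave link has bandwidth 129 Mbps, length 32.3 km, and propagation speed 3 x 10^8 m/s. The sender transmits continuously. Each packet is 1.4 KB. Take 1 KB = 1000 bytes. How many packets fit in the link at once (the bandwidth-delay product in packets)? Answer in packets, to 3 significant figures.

Propagation delay = 32300 / 300000000 = 0.000107667 s.
BDP = R × t_prop = 129000000 × 0.000107667 = 13889 bits.
In packets of 11200 bits: 1.24 packets.

1.24 packets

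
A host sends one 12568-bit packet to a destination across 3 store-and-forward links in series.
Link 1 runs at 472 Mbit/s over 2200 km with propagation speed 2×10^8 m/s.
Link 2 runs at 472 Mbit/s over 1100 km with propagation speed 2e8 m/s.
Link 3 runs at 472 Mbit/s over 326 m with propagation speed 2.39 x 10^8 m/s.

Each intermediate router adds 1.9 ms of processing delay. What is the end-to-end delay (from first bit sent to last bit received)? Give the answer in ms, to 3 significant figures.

20.4 ms

Transmission delay per hop = L/R = 12568/472000000 = 0.0266271 ms; 3 hops → 0.0798814 ms.
Propagation delays (d/s per hop): 11, 5.5, 0.00136402 ms; sum = 16.5014 ms.
Processing at 2 router(s): 2 × 1.9 ms = 3.8 ms.
End-to-end = 20.4 ms.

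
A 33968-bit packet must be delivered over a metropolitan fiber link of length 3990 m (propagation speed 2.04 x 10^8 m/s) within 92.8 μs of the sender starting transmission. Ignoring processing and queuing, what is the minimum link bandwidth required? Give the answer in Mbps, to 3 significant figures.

464 Mbps

Propagation delay = 3990 / 204000000 = 19.5588 μs.
Transmission budget = 92.8 − 19.5588 = 73.2412 μs.
R ≥ L / t_tx = 33968 bits / 7.32412e-05 s = 464 Mbps.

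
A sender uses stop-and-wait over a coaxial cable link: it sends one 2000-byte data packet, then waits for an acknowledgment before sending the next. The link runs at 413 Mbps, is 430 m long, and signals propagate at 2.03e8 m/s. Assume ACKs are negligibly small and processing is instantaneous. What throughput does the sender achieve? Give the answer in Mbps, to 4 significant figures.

t_tx = L/R = 16000/413000000 = 3.87409e-05 s.
t_prop = 430/2.03e+08 = 2.11823e-06 s; RTT = 4.23645e-06 s.
Cycle = t_tx + RTT = 4.29774e-05 s.
Throughput = L / cycle = 16000 / 4.29774e-05 = 372.3 Mbps.

372.3 Mbps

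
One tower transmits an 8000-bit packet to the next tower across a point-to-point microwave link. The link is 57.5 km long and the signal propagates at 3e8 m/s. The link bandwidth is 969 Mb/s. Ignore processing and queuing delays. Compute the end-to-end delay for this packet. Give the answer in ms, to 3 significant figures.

0.200 ms

Transmission delay = L/R = 8000 / 969000000 = 0.00825593 ms.
Propagation delay = d/s = 57500 m / 300000000 m/s = 0.191667 ms.
Total = 0.200 ms.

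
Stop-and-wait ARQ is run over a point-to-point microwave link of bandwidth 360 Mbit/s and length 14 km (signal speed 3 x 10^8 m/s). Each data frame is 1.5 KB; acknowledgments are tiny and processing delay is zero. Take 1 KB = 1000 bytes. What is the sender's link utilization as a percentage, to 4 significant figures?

26.32 %

t_tx = L/R = 12000/360000000 = 3.33333e-05 s.
t_prop = 14000/300000000 = 4.66667e-05 s; RTT = 9.33333e-05 s.
Cycle = t_tx + RTT = 0.000126667 s.
Utilization = t_tx / cycle = 3.33333e-05/0.000126667 = 26.32 %.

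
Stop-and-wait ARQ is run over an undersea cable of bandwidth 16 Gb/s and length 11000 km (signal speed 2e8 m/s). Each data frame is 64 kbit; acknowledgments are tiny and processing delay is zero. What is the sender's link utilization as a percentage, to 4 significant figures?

t_tx = L/R = 64000/16000000000 = 4e-06 s.
t_prop = 11000000/200000000 = 0.055 s; RTT = 0.11 s.
Cycle = t_tx + RTT = 0.110004 s.
Utilization = t_tx / cycle = 4e-06/0.110004 = 0.003636 %.

0.003636 %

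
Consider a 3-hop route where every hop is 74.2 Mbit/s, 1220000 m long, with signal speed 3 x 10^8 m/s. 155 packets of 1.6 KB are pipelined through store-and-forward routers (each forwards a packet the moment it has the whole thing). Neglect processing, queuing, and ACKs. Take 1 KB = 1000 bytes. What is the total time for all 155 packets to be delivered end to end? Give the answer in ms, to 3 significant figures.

39.3 ms

Per-hop transmission t_tx = L/R = 12800/74200000 = 0.172507 ms.
Per-hop propagation t_prop = 1220000/300000000 = 4.06667 ms.
Pipeline fill: first packet needs 3·t_tx to clear all hops; remaining 154 packets each add one t_tx.
Total = (3+155-1)·t_tx + 3·t_prop = 157·0.172507 + 3·4.06667 = 39.3 ms.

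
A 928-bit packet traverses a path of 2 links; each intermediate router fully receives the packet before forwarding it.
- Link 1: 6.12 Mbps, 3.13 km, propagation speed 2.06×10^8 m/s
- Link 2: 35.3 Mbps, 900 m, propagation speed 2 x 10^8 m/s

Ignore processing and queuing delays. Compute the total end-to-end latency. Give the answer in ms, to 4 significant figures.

0.1976 ms

Transmission delays (L/R per hop): 0.151634, 0.026289 ms; sum = 0.177923 ms.
Propagation delays (d/s per hop): 0.0151942, 0.0045 ms; sum = 0.0196942 ms.
End-to-end = 0.1976 ms.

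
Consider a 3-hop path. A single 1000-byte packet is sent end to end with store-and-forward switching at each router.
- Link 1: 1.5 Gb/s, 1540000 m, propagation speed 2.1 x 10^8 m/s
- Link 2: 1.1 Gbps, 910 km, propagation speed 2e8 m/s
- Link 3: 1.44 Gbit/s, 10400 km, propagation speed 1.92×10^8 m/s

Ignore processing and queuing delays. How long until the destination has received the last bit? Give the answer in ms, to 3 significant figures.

66.1 ms

L = 1000 × 8 = 8000 bits.
Transmission delays (L/R per hop): 0.00533333, 0.00727273, 0.00555556 ms; sum = 0.0181616 ms.
Propagation delays (d/s per hop): 7.33333, 4.55, 54.1667 ms; sum = 66.05 ms.
End-to-end = 66.1 ms.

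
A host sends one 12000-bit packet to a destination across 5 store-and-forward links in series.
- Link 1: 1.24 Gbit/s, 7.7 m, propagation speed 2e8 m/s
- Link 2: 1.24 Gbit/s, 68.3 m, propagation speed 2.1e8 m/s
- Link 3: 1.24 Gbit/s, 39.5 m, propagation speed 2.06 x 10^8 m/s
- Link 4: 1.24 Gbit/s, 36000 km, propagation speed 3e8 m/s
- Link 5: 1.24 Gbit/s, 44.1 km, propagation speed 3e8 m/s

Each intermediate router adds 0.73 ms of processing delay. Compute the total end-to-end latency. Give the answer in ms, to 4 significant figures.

123.1 ms

Transmission delay per hop = L/R = 12000/1240000000 = 0.00967742 ms; 5 hops → 0.0483871 ms.
Propagation delays (d/s per hop): 3.85e-05, 0.000325238, 0.000191748, 120, 0.147 ms; sum = 120.148 ms.
Processing at 4 router(s): 4 × 0.73 ms = 2.92 ms.
End-to-end = 123.1 ms.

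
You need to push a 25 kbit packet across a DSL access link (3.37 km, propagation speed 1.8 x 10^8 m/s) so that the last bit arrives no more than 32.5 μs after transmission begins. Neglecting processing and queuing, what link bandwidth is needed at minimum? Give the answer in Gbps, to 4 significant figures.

1.815 Gbps

Propagation delay = 3370 / 180000000 = 18.7222 μs.
Transmission budget = 32.5 − 18.7222 = 13.7778 μs.
R ≥ L / t_tx = 25000 bits / 1.37778e-05 s = 1.815 Gbps.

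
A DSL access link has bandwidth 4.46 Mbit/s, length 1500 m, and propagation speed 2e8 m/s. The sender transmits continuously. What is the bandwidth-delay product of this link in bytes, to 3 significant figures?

Propagation delay = 1500 / 200000000 = 7.5e-06 s.
BDP = R × t_prop = 4460000 × 7.5e-06 = 33.45 bits.
In bytes: 33.45/8 = 4.18 bytes.

4.18 bytes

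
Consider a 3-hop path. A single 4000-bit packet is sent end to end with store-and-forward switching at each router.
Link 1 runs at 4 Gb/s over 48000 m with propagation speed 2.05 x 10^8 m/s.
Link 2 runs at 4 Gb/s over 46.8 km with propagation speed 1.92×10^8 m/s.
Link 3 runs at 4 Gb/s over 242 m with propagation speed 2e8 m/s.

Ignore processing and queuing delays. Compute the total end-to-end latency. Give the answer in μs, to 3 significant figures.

482 μs

Transmission delay per hop = L/R = 4000/4000000000 = 1 μs; 3 hops → 3 μs.
Propagation delays (d/s per hop): 234.146, 243.75, 1.21 μs; sum = 479.106 μs.
End-to-end = 482 μs.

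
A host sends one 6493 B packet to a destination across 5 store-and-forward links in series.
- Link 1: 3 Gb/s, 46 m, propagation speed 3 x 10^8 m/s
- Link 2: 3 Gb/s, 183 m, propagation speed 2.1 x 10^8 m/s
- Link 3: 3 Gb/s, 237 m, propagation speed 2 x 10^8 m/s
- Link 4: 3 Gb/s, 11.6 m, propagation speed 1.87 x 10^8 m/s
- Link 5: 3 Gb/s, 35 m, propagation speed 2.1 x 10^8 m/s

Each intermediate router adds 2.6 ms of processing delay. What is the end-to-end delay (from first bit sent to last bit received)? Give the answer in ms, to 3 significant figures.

10.5 ms

L = 6493 × 8 = 51944 bits.
Transmission delay per hop = L/R = 51944/3000000000 = 0.0173147 ms; 5 hops → 0.0865733 ms.
Propagation delays (d/s per hop): 0.000153333, 0.000871429, 0.001185, 6.20321e-05, 0.000166667 ms; sum = 0.00243846 ms.
Processing at 4 router(s): 4 × 2.6 ms = 10.4 ms.
End-to-end = 10.5 ms.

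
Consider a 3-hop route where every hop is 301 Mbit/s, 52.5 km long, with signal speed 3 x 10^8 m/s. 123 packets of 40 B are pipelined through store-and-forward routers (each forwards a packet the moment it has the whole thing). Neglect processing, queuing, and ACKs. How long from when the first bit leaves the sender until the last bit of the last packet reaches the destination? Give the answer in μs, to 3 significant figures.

Per-hop transmission t_tx = L/R = 320/301000000 = 1.06312 μs.
Per-hop propagation t_prop = 52500/300000000 = 175 μs.
Pipeline fill: first packet needs 3·t_tx to clear all hops; remaining 122 packets each add one t_tx.
Total = (3+123-1)·t_tx + 3·t_prop = 125·1.06312 + 3·175 = 658 μs.

658 μs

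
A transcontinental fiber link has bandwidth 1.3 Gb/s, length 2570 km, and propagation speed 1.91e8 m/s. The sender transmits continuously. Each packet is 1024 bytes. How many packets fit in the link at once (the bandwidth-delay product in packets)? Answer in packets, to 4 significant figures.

Propagation delay = 2570000 / 191000000 = 0.0134555 s.
BDP = R × t_prop = 1300000000 × 0.0134555 = 17492100 bits.
In packets of 8192 bits: 2135 packets.

2135 packets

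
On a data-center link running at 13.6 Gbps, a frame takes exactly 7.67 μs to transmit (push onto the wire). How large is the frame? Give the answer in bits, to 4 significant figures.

104300 bits

L = R × t_tx = 13600000000 b/s × 7.67e-06 s = 104312 bits.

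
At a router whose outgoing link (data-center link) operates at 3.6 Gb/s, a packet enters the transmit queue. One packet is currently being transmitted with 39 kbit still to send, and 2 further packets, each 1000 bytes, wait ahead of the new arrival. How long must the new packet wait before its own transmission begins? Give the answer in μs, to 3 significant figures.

Each queued packet: L/R = 8000/3600000000 = 2.22222 μs.
2 queued → 4.44444 μs.
Plus remaining 39000 bits of current packet: 10.8333 μs.
Queuing delay = 15.3 μs.

15.3 μs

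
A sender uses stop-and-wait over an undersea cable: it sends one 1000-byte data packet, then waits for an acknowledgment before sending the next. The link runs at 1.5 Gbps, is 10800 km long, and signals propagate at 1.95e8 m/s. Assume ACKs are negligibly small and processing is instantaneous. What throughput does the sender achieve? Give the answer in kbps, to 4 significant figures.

t_tx = L/R = 8000/1500000000 = 5.33333e-06 s.
t_prop = 10800000/195000000 = 0.0553846 s; RTT = 0.110769 s.
Cycle = t_tx + RTT = 0.110775 s.
Throughput = L / cycle = 8000 / 0.110775 = 72.22 kbps.

72.22 kbps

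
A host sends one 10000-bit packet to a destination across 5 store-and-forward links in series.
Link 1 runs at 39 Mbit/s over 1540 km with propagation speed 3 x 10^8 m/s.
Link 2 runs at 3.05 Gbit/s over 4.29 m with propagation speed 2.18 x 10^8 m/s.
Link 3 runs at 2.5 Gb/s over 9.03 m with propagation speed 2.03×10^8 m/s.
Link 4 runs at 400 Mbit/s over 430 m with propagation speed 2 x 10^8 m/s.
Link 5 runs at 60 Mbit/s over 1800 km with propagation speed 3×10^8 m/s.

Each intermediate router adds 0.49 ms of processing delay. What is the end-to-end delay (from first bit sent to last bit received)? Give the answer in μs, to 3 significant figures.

Transmission delays (L/R per hop): 256.41, 3.27869, 4, 25, 166.667 μs; sum = 455.356 μs.
Propagation delays (d/s per hop): 5133.33, 0.0196789, 0.0444828, 2.15, 6000 μs; sum = 11135.5 μs.
Processing at 4 router(s): 4 × 0.49 ms = 1960 μs.
End-to-end = 13600 μs.

13600 μs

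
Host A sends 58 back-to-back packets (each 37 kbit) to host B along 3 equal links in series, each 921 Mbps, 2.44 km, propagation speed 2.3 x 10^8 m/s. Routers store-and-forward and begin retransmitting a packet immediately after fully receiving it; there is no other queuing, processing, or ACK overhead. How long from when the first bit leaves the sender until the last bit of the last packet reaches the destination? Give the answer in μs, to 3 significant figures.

2440 μs

Per-hop transmission t_tx = L/R = 37000/921000000 = 40.1737 μs.
Per-hop propagation t_prop = 2440/2.3e+08 = 10.6087 μs.
Pipeline fill: first packet needs 3·t_tx to clear all hops; remaining 57 packets each add one t_tx.
Total = (3+58-1)·t_tx + 3·t_prop = 60·40.1737 + 3·10.6087 = 2440 μs.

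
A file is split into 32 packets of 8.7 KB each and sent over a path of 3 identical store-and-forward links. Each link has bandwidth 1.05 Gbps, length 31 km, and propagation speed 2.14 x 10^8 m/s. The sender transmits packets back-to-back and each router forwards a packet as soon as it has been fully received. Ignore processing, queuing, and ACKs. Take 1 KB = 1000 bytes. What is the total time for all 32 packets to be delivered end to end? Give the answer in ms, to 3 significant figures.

2.69 ms

Per-hop transmission t_tx = L/R = 69600/1050000000 = 0.0662857 ms.
Per-hop propagation t_prop = 31000/214000000 = 0.14486 ms.
Pipeline fill: first packet needs 3·t_tx to clear all hops; remaining 31 packets each add one t_tx.
Total = (3+32-1)·t_tx + 3·t_prop = 34·0.0662857 + 3·0.14486 = 2.69 ms.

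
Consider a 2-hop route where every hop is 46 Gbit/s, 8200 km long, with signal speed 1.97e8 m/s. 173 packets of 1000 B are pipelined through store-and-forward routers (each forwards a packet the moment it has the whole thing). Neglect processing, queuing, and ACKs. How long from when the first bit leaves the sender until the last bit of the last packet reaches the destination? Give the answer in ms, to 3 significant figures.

83.3 ms

Per-hop transmission t_tx = L/R = 8000/46000000000 = 0.000173913 ms.
Per-hop propagation t_prop = 8200000/197000000 = 41.6244 ms.
Pipeline fill: first packet needs 2·t_tx to clear all hops; remaining 172 packets each add one t_tx.
Total = (2+173-1)·t_tx + 2·t_prop = 174·0.000173913 + 2·41.6244 = 83.3 ms.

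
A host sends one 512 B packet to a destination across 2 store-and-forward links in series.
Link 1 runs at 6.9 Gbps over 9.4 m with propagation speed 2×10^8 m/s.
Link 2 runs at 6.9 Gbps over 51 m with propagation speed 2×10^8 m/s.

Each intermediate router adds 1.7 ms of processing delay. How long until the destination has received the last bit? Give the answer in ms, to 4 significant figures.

L = 512 × 8 = 4096 bits.
Transmission delay per hop = L/R = 4096/6900000000 = 0.000593623 ms; 2 hops → 0.00118725 ms.
Propagation delays (d/s per hop): 4.7e-05, 0.000255 ms; sum = 0.000302 ms.
Processing at 1 router(s): 1 × 1.7 ms = 1.7 ms.
End-to-end = 1.701 ms.

1.701 ms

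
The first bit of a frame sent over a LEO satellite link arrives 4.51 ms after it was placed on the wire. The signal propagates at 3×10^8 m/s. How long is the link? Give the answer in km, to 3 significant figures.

d = s × t_prop = 300000000 × 0.00451 = 1350 km.

1350 km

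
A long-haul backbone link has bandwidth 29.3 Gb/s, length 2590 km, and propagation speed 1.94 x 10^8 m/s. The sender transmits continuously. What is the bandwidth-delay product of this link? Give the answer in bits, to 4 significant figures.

391200000 bits

Propagation delay = 2590000 / 194000000 = 0.0133505 s.
BDP = R × t_prop = 29300000000 × 0.0133505 = 391170000 bits.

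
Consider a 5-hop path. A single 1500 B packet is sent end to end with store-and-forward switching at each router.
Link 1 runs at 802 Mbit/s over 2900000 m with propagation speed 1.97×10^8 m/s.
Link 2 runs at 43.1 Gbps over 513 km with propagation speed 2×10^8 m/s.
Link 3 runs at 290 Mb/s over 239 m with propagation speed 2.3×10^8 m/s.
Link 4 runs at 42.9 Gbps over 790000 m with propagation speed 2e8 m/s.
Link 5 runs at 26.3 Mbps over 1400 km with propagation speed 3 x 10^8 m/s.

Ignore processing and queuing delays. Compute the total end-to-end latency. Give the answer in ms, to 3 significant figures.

26.4 ms

L = 1500 × 8 = 12000 bits.
Transmission delays (L/R per hop): 0.0149626, 0.000278422, 0.0413793, 0.00027972, 0.456274 ms; sum = 0.513174 ms.
Propagation delays (d/s per hop): 14.7208, 2.565, 0.00103913, 3.95, 4.66667 ms; sum = 25.9035 ms.
End-to-end = 26.4 ms.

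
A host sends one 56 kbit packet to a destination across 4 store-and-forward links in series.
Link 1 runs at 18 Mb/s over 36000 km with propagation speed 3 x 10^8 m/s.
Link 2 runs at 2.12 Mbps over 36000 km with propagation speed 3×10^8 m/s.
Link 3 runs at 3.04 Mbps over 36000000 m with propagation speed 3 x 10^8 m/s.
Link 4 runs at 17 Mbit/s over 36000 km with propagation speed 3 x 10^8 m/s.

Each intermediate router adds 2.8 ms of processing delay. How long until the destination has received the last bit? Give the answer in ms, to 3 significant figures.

L = 56000 bits.
Transmission delays (L/R per hop): 3.11111, 26.4151, 18.4211, 3.29412 ms; sum = 51.2414 ms.
Propagation delays (d/s per hop): 120, 120, 120, 120 ms; sum = 480 ms.
Processing at 3 router(s): 3 × 2.8 ms = 8.4 ms.
End-to-end = 540 ms.

540 ms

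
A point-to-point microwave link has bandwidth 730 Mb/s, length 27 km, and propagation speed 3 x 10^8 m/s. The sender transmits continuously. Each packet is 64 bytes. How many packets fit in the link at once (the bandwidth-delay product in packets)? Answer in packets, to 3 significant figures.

128 packets

Propagation delay = 27000 / 300000000 = 9e-05 s.
BDP = R × t_prop = 730000000 × 9e-05 = 65700 bits.
In packets of 512 bits: 128 packets.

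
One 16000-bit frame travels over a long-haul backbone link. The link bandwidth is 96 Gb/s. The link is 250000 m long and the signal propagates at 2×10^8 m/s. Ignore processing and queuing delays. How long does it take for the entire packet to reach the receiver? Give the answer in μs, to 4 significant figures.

Transmission delay = L/R = 16000 / 96000000000 = 0.166667 μs.
Propagation delay = d/s = 250000 m / 200000000 m/s = 1250 μs.
Total = 1250 μs.

1250 μs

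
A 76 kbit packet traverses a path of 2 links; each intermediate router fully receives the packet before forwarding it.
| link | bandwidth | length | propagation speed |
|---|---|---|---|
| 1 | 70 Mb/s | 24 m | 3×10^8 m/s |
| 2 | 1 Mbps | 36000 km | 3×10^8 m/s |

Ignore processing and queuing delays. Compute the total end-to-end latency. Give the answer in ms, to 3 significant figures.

L = 76000 bits.
Transmission delays (L/R per hop): 1.08571, 76 ms; sum = 77.0857 ms.
Propagation delays (d/s per hop): 8e-05, 120 ms; sum = 120 ms.
End-to-end = 197 ms.

197 ms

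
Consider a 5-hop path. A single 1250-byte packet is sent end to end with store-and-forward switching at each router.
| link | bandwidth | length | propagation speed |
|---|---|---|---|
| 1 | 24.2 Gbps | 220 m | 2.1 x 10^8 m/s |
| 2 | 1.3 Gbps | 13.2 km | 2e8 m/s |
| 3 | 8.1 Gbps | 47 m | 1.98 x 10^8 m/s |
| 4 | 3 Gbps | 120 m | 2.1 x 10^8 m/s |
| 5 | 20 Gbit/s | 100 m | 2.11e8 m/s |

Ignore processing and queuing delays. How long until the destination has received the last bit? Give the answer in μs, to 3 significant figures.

81.5 μs

L = 1250 × 8 = 10000 bits.
Transmission delays (L/R per hop): 0.413223, 7.69231, 1.23457, 3.33333, 0.5 μs; sum = 13.1734 μs.
Propagation delays (d/s per hop): 1.04762, 66, 0.237374, 0.571429, 0.473934 μs; sum = 68.3304 μs.
End-to-end = 81.5 μs.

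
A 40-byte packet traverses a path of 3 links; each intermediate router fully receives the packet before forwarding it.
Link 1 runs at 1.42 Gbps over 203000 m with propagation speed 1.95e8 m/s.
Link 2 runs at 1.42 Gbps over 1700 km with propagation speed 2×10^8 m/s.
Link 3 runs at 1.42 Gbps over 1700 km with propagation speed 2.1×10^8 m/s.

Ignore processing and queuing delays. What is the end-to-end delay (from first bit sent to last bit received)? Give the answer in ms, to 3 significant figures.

L = 40 × 8 = 320 bits.
Transmission delay per hop = L/R = 320/1420000000 = 0.000225352 ms; 3 hops → 0.000676056 ms.
Propagation delays (d/s per hop): 1.04103, 8.5, 8.09524 ms; sum = 17.6363 ms.
End-to-end = 17.6 ms.

17.6 ms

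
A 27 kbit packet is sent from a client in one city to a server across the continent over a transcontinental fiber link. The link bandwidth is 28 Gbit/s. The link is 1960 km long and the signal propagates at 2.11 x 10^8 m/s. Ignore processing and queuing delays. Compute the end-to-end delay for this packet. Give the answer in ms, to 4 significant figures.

L = 27000 bits.
Transmission delay = L/R = 27000 / 28000000000 = 0.000964286 ms.
Propagation delay = d/s = 1960000 m / 211000000 m/s = 9.2891 ms.
Total = 9.290 ms.

9.290 ms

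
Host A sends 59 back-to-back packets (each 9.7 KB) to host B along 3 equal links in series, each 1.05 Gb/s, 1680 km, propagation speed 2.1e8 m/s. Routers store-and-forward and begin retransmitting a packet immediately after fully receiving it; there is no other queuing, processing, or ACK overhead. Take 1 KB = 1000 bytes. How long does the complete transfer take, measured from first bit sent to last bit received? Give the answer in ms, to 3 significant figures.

28.5 ms

Per-hop transmission t_tx = L/R = 77600/1050000000 = 0.0739048 ms.
Per-hop propagation t_prop = 1680000/210000000 = 8 ms.
Pipeline fill: first packet needs 3·t_tx to clear all hops; remaining 58 packets each add one t_tx.
Total = (3+59-1)·t_tx + 3·t_prop = 61·0.0739048 + 3·8 = 28.5 ms.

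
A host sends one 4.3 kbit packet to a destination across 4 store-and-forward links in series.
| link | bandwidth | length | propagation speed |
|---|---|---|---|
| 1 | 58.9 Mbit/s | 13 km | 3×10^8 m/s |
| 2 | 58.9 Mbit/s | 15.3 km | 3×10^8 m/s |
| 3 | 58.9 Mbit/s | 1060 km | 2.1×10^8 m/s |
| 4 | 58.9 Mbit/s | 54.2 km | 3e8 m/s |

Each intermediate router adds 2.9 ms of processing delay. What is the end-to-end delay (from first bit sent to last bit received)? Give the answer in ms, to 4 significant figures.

14.31 ms

L = 4300 bits.
Transmission delay per hop = L/R = 4300/58900000 = 0.0730051 ms; 4 hops → 0.29202 ms.
Propagation delays (d/s per hop): 0.0433333, 0.051, 5.04762, 0.180667 ms; sum = 5.32262 ms.
Processing at 3 router(s): 3 × 2.9 ms = 8.7 ms.
End-to-end = 14.31 ms.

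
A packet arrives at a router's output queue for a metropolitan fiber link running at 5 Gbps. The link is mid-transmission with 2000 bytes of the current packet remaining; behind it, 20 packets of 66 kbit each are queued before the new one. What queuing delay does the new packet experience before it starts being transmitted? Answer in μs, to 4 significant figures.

Each queued packet: L/R = 66000/5000000000 = 13.2 μs.
20 queued → 264 μs.
Plus remaining 16000 bits of current packet: 3.2 μs.
Queuing delay = 267.2 μs.

267.2 μs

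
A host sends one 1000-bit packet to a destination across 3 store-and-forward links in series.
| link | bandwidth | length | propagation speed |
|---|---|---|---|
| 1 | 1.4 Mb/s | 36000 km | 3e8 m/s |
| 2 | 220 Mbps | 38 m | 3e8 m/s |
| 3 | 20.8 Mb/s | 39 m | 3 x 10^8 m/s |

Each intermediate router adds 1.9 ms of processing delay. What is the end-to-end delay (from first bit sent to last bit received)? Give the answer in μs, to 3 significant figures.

Transmission delays (L/R per hop): 714.286, 4.54545, 48.0769 μs; sum = 766.908 μs.
Propagation delays (d/s per hop): 120000, 0.126667, 0.13 μs; sum = 120000 μs.
Processing at 2 router(s): 2 × 1.9 ms = 3800 μs.
End-to-end = 125000 μs.

125000 μs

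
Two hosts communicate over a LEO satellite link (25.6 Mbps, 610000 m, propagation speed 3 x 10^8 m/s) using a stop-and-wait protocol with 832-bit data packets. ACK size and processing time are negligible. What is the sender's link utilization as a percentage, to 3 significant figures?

0.793 %

t_tx = L/R = 832/25600000 = 3.25e-05 s.
t_prop = 610000/300000000 = 0.00203333 s; RTT = 0.00406667 s.
Cycle = t_tx + RTT = 0.00409917 s.
Utilization = t_tx / cycle = 3.25e-05/0.00409917 = 0.793 %.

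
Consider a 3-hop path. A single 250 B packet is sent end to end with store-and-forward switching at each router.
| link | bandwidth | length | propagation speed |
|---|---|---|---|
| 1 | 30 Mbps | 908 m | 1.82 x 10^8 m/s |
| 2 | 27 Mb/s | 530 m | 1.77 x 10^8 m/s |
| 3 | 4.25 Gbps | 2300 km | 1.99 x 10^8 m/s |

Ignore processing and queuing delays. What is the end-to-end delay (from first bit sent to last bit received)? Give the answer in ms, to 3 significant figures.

11.7 ms

L = 250 × 8 = 2000 bits.
Transmission delays (L/R per hop): 0.0666667, 0.0740741, 0.000470588 ms; sum = 0.141211 ms.
Propagation delays (d/s per hop): 0.00498901, 0.00299435, 11.5578 ms; sum = 11.5658 ms.
End-to-end = 11.7 ms.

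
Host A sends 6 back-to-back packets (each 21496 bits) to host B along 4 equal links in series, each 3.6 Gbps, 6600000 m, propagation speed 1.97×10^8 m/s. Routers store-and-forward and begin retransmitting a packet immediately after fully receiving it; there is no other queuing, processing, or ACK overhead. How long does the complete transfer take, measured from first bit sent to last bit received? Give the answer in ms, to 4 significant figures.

134.1 ms

Per-hop transmission t_tx = L/R = 21496/3600000000 = 0.00597111 ms.
Per-hop propagation t_prop = 6600000/197000000 = 33.5025 ms.
Pipeline fill: first packet needs 4·t_tx to clear all hops; remaining 5 packets each add one t_tx.
Total = (4+6-1)·t_tx + 4·t_prop = 9·0.00597111 + 4·33.5025 = 134.1 ms.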